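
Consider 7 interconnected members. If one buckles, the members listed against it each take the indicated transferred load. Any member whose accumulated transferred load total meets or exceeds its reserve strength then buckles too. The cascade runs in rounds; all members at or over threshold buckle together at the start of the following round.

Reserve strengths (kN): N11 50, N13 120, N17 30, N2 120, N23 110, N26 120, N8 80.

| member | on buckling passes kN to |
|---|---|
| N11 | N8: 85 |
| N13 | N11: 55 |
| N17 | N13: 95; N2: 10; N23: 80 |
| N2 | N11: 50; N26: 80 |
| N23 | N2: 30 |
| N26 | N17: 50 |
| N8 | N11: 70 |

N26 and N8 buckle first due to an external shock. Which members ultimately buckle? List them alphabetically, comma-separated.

N11, N17, N26, N8

Round 1 — N26, N8 buckle (initial).
  N11: +70 → 70 ≥ 50
  N17: +50 → 50 ≥ 30
Round 2 — N11, N17 buckle.
  N13: +95 → 95 < 120
  N2: +10 → 10 < 120
  N23: +80 → 80 < 110
No further bucklings.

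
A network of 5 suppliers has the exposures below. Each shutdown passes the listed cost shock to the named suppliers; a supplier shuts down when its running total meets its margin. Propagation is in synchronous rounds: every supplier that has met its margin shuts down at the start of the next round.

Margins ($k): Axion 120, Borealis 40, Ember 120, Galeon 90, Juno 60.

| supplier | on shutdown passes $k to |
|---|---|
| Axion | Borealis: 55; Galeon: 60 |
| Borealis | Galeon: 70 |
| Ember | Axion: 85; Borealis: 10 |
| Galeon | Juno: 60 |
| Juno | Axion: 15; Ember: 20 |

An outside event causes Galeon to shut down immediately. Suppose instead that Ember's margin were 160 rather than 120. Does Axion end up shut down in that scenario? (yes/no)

With Ember's margin at 160:
Round 1 — Galeon shuts down (initial).
  Juno: +60 → 60 ≥ 60
Round 2 — Juno shuts down.
  Axion: +15 → 15 < 120
  Ember: +20 → 20 < 160
No further shutdowns.

no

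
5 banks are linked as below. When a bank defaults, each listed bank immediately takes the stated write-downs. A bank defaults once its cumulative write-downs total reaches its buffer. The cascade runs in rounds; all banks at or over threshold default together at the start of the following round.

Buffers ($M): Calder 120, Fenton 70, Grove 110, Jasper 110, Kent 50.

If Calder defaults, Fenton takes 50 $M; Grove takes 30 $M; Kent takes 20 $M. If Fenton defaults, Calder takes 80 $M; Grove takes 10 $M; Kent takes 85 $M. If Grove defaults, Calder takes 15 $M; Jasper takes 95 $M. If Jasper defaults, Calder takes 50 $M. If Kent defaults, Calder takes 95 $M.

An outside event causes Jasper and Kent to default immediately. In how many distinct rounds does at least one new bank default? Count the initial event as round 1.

2

Round 1 — Jasper, Kent default (initial).
  Calder: +50+95 → 145 ≥ 120
Round 2 — Calder defaults.
  Fenton: +50 → 50 < 70
  Grove: +30 → 30 < 110
No further defaults.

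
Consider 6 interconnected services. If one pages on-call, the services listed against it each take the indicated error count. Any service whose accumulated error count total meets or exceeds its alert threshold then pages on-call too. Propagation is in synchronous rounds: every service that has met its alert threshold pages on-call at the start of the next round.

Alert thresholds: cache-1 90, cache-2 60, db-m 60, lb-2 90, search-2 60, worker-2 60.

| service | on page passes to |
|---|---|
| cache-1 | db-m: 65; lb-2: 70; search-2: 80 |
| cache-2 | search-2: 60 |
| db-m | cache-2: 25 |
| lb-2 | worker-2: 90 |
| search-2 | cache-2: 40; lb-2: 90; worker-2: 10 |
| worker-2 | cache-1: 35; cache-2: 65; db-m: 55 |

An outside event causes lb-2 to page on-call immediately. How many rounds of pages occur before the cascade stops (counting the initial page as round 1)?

4

Round 1 — lb-2 pages on-call (initial).
  worker-2: +90 → 90 ≥ 60
Round 2 — worker-2 pages on-call.
  cache-1: +35 → 35 < 90
  cache-2: +65 → 65 ≥ 60
  db-m: +55 → 55 < 60
Round 3 — cache-2 pages on-call.
  search-2: +60 → 60 ≥ 60
Round 4 — search-2 pages on-call.
No further pages.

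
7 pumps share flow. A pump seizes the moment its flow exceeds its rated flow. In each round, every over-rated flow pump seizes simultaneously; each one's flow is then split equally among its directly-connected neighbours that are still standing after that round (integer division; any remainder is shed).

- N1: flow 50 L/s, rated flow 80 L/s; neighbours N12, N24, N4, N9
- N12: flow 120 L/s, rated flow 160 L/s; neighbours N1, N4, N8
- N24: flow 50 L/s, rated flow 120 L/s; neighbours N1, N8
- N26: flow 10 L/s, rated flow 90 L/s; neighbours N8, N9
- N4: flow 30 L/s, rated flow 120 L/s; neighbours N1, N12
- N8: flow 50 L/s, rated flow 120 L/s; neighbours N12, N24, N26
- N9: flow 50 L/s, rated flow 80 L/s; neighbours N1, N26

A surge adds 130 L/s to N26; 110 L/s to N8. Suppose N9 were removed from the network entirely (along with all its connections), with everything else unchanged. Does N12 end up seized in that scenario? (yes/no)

yes

With N9 removed:
Round 1 — N26 at 140 > 90; N8 at 160 > 120. N26, N8 seize.
  N26 sheds 140 L/s: no online neighbours, lost.
  N8 sheds 160 L/s to N12, N24: 80 each.
    N12: 120+80 = 200 > 160
    N24: 50+80 = 130 > 120
Round 2 — N12, N24 seize.
  N12 sheds 200 L/s to N1, N4: 100 each.
    N1: 50+100 = 150 > 80
    N4: 30+100 = 130 > 120
  N24 sheds 130 L/s to N1: 130 each.
    N1: 150+130 = 280 > 80
Round 3 — N1, N4 seize.
  N1 sheds 280 L/s: no online neighbours, lost.
  N4 sheds 130 L/s: no online neighbours, lost.
No further seizures.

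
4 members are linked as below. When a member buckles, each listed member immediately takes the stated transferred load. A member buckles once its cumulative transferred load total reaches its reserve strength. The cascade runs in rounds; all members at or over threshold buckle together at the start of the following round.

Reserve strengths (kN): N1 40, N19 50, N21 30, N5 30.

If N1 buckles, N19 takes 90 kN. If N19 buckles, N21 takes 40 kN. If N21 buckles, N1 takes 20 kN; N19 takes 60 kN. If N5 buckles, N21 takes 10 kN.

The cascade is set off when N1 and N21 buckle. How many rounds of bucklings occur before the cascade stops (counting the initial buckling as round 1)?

Round 1 — N1, N21 buckle (initial).
  N19: +90+60 → 150 ≥ 50
Round 2 — N19 buckles.
No further bucklings.

2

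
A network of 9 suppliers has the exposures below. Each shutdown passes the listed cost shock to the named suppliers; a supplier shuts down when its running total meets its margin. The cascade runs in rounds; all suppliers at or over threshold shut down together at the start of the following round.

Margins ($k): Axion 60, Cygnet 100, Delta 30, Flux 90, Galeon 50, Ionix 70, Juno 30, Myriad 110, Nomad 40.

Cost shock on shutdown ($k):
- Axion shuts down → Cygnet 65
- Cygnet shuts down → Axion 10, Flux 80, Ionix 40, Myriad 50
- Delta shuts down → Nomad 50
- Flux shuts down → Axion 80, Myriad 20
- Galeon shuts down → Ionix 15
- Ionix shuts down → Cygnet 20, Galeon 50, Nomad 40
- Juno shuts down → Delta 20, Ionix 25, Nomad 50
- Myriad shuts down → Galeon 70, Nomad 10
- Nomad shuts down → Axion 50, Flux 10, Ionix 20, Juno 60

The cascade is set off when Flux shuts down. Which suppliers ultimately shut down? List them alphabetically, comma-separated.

Round 1 — Flux shuts down (initial).
  Axion: +80 → 80 ≥ 60
  Myriad: +20 → 20 < 110
Round 2 — Axion shuts down.
  Cygnet: +65 → 65 < 100
No further shutdowns.

Axion, Flux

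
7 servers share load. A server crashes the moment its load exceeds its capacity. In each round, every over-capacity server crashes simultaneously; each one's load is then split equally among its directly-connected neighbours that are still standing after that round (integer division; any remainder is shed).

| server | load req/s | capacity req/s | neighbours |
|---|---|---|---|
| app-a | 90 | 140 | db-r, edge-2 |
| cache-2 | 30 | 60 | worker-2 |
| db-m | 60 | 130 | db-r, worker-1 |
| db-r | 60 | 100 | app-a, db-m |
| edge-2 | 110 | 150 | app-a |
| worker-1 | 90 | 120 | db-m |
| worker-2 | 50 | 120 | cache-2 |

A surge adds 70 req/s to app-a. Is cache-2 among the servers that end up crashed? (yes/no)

Round 1 — app-a at 160 > 140. app-a crashes.
  app-a sheds 160 req/s to db-r, edge-2: 80 each.
    db-r: 60+80 = 140 > 100
    edge-2: 110+80 = 190 > 150
Round 2 — db-r, edge-2 crash.
  db-r sheds 140 req/s to db-m: 140 each.
    db-m: 60+140 = 200 > 130
  edge-2 sheds 190 req/s: no online neighbours, lost.
Round 3 — db-m crashes.
  db-m sheds 200 req/s to worker-1: 200 each.
    worker-1: 90+200 = 290 > 120
Round 4 — worker-1 crashes.
  worker-1 sheds 290 req/s: no online neighbours, lost.
No further crashes.

no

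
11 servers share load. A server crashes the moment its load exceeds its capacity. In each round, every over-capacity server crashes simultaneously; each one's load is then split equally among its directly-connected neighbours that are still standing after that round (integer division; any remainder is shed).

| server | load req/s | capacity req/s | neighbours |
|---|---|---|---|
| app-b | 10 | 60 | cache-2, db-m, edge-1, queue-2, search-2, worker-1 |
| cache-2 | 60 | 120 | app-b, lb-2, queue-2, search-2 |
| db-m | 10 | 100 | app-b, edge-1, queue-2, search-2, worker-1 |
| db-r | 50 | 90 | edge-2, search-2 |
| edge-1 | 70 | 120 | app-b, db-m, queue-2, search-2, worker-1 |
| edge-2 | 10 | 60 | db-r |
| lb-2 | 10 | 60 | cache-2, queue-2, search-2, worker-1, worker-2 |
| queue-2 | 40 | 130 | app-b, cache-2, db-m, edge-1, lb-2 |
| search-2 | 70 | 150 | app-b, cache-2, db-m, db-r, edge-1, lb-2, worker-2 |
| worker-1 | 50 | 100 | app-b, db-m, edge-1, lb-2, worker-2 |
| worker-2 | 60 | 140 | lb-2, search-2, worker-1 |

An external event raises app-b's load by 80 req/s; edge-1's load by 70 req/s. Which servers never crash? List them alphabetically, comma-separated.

Round 1 — app-b at 90 > 60; edge-1 at 140 > 120. app-b, edge-1 crash.
  app-b sheds 90 req/s to cache-2, db-m, queue-2, search-2, worker-1: 18 each.
    cache-2: 60+18 = 78 ≤ 120
    db-m: 10+18 = 28 ≤ 100
    queue-2: 40+18 = 58 ≤ 130
    search-2: 70+18 = 88 ≤ 150
    worker-1: 50+18 = 68 ≤ 100
  edge-1 sheds 140 req/s to db-m, queue-2, search-2, worker-1: 35 each.
    db-m: 28+35 = 63 ≤ 100
    queue-2: 58+35 = 93 ≤ 130
    search-2: 88+35 = 123 ≤ 150
    worker-1: 68+35 = 103 > 100
Round 2 — worker-1 crashes.
  worker-1 sheds 103 req/s to db-m, lb-2, worker-2: 34 each (1 lost).
    db-m: 63+34 = 97 ≤ 100
    lb-2: 10+34 = 44 ≤ 60
    worker-2: 60+34 = 94 ≤ 140
No further crashes.

cache-2, db-m, db-r, edge-2, lb-2, queue-2, search-2, worker-2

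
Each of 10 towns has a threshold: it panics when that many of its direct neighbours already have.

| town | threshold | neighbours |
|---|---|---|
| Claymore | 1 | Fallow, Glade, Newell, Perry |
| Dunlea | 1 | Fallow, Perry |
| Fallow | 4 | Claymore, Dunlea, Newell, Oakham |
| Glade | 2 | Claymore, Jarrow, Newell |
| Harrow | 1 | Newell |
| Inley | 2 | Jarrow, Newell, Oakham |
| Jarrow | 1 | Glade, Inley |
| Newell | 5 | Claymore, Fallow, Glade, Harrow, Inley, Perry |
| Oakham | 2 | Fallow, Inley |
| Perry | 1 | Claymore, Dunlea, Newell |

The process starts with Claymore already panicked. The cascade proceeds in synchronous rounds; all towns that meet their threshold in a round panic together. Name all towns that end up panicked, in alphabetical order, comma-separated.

Claymore, Dunlea, Perry

Round 1 — Claymore panics (initial).
Round 2 — checking thresholds:
  Fallow: 1 of 4 neighbours < 4, not yet.
  Glade: 1 of 3 neighbours < 2, not yet.
  Newell: 1 of 6 neighbours < 5, not yet.
  Perry: 1 of 3 neighbours ≥ 1, panics.
Round 3 — checking thresholds:
  Dunlea: 1 of 2 neighbours ≥ 1, panics.
  Fallow: 1 of 4 neighbours < 4, not yet.
  Glade: 1 of 3 neighbours < 2, not yet.
  Newell: 2 of 6 neighbours < 5, not yet.
Round 4 — no new panics; cascade stops.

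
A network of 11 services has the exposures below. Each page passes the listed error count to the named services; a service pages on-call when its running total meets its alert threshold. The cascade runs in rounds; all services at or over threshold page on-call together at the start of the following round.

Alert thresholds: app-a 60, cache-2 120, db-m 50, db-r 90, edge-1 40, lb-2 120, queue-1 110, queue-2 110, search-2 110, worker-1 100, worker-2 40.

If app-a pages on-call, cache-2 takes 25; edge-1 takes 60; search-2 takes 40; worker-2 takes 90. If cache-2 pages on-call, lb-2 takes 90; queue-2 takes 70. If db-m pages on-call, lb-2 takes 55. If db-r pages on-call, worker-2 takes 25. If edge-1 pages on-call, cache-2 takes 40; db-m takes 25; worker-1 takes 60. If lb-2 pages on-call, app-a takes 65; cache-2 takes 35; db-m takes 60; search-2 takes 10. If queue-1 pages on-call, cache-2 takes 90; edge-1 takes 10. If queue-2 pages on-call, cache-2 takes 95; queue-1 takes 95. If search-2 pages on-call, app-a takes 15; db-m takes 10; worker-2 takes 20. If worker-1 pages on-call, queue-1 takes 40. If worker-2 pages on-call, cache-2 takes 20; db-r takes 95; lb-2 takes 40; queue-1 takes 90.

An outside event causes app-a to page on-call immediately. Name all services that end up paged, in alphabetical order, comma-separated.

app-a, db-r, edge-1, worker-2

Round 1 — app-a pages on-call (initial).
  cache-2: +25 → 25 < 120
  edge-1: +60 → 60 ≥ 40
  search-2: +40 → 40 < 110
  worker-2: +90 → 90 ≥ 40
Round 2 — edge-1, worker-2 page on-call.
  cache-2: +40+20 → 85 < 120
  db-m: +25 → 25 < 50
  db-r: +95 → 95 ≥ 90
  lb-2: +40 → 40 < 120
  queue-1: +90 → 90 < 110
  worker-1: +60 → 60 < 100
Round 3 — db-r pages on-call.
No further pages.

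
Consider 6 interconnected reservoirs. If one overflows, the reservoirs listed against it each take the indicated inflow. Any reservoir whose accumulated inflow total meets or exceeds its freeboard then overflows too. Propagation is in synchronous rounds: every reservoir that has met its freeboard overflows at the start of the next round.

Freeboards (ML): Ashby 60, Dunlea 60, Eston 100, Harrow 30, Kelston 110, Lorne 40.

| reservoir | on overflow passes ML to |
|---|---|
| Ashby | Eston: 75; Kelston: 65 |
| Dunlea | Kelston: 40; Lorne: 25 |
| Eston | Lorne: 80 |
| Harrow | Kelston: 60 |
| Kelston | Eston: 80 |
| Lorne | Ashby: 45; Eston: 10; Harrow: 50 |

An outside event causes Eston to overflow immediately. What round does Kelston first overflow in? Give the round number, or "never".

Round 1 — Eston overflows (initial).
  Lorne: +80 → 80 ≥ 40
Round 2 — Lorne overflows.
  Ashby: +45 → 45 < 60
  Harrow: +50 → 50 ≥ 30
Round 3 — Harrow overflows.
  Kelston: +60 → 60 < 110
No further overflows.

never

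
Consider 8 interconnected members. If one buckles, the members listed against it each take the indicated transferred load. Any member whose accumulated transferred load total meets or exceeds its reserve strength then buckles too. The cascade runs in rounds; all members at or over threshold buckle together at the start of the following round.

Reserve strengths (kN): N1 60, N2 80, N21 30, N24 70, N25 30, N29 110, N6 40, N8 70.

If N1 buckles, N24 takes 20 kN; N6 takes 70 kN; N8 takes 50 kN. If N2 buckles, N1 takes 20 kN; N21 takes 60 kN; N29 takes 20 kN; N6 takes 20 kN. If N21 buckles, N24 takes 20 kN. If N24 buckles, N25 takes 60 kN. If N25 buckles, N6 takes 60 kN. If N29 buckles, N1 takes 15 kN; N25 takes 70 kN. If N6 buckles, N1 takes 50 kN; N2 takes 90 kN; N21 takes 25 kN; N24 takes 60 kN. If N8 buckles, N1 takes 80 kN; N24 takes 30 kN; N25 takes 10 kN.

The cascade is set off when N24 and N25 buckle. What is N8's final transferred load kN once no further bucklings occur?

Round 1 — N24, N25 buckle (initial).
  N6: +60 → 60 ≥ 40
Round 2 — N6 buckles.
  N1: +50 → 50 < 60
  N2: +90 → 90 ≥ 80
  N21: +25 → 25 < 30
Round 3 — N2 buckles.
  N1: +20 → 70 ≥ 60
  N21: +60 → 85 ≥ 30
  N29: +20 → 20 < 110
Round 4 — N1, N21 buckle.
  N8: +50 → 50 < 70
No further bucklings.

50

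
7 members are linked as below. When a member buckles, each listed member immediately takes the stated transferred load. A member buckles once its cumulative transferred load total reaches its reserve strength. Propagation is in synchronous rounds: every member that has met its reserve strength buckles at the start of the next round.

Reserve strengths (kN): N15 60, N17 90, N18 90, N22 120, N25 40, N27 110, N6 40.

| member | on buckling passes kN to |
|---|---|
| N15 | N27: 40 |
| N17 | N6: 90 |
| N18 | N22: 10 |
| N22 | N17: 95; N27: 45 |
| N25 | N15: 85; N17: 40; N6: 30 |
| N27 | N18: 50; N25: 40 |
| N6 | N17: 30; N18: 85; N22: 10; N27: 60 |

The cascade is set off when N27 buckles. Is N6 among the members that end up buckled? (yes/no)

no

Round 1 — N27 buckles (initial).
  N18: +50 → 50 < 90
  N25: +40 → 40 ≥ 40
Round 2 — N25 buckles.
  N15: +85 → 85 ≥ 60
  N17: +40 → 40 < 90
  N6: +30 → 30 < 40
Round 3 — N15 buckles.
No further bucklings.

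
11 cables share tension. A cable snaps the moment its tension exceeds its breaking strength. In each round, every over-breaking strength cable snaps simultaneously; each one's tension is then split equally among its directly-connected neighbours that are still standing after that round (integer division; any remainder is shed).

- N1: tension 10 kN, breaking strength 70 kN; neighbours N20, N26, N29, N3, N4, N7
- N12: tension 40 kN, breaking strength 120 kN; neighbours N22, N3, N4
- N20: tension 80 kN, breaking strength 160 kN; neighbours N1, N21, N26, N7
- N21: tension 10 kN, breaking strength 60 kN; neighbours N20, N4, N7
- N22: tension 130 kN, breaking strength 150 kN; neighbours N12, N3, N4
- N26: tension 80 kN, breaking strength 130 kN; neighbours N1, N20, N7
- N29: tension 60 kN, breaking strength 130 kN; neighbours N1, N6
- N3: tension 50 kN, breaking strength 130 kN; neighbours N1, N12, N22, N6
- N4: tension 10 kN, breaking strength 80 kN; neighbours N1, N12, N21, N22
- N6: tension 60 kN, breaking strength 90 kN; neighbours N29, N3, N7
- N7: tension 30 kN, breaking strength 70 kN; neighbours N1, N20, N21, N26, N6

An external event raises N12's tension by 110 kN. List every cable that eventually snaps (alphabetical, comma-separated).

N1, N12, N20, N21, N22, N26, N29, N3, N4, N6, N7

Round 1 — N12 at 150 > 120. N12 snaps.
  N12 sheds 150 kN to N22, N3, N4: 50 each.
    N22: 130+50 = 180 > 150
    N3: 50+50 = 100 ≤ 130
    N4: 10+50 = 60 ≤ 80
Round 2 — N22 snaps.
  N22 sheds 180 kN to N3, N4: 90 each.
    N3: 100+90 = 190 > 130
    N4: 60+90 = 150 > 80
Round 3 — N3, N4 snap.
  N3 sheds 190 kN to N1, N6: 95 each.
    N1: 10+95 = 105 > 70
    N6: 60+95 = 155 > 90
  N4 sheds 150 kN to N1, N21: 75 each.
    N1: 105+75 = 180 > 70
    N21: 10+75 = 85 > 60
Round 4 — N1, N21, N6 snap.
  N1 sheds 180 kN to N20, N26, N29, N7: 45 each.
    N20: 80+45 = 125 ≤ 160
    N26: 80+45 = 125 ≤ 130
    N29: 60+45 = 105 ≤ 130
    N7: 30+45 = 75 > 70
  N21 sheds 85 kN to N20, N7: 42 each (1 lost).
    N20: 125+42 = 167 > 160
    N7: 75+42 = 117 > 70
  N6 sheds 155 kN to N29, N7: 77 each (1 lost).
    N29: 105+77 = 182 > 130
    N7: 117+77 = 194 > 70
Round 5 — N20, N29, N7 snap.
  N20 sheds 167 kN to N26: 167 each.
    N26: 125+167 = 292 > 130
  N29 sheds 182 kN: no online neighbours, lost.
  N7 sheds 194 kN to N26: 194 each.
    N26: 292+194 = 486 > 130
Round 6 — N26 snaps.
  N26 sheds 486 kN: no online neighbours, lost.
No further breaks.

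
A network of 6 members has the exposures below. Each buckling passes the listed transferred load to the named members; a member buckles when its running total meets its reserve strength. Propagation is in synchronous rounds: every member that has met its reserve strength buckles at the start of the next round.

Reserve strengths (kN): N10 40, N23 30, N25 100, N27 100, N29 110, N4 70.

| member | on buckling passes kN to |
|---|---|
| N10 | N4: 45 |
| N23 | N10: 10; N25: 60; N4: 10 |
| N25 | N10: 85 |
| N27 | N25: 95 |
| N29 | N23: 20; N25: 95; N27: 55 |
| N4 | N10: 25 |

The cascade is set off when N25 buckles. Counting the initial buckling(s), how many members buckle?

2

Round 1 — N25 buckles (initial).
  N10: +85 → 85 ≥ 40
Round 2 — N10 buckles.
  N4: +45 → 45 < 70
No further bucklings.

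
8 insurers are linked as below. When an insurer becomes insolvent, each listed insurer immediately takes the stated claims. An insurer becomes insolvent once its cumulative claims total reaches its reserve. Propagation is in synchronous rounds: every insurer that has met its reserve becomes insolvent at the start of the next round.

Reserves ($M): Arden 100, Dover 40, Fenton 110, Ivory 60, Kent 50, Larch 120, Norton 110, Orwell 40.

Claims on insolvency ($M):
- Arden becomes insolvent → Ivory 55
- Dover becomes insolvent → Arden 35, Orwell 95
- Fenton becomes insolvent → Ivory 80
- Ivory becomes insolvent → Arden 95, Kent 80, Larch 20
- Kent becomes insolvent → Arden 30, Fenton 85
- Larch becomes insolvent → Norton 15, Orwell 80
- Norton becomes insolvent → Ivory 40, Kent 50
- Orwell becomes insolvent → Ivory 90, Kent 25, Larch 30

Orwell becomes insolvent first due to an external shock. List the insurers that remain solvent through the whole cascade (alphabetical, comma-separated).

Dover, Fenton, Larch, Norton

Round 1 — Orwell becomes insolvent (initial).
  Ivory: +90 → 90 ≥ 60
  Kent: +25 → 25 < 50
  Larch: +30 → 30 < 120
Round 2 — Ivory becomes insolvent.
  Arden: +95 → 95 < 100
  Kent: +80 → 105 ≥ 50
  Larch: +20 → 50 < 120
Round 3 — Kent becomes insolvent.
  Arden: +30 → 125 ≥ 100
  Fenton: +85 → 85 < 110
Round 4 — Arden becomes insolvent.
No further insolvencies.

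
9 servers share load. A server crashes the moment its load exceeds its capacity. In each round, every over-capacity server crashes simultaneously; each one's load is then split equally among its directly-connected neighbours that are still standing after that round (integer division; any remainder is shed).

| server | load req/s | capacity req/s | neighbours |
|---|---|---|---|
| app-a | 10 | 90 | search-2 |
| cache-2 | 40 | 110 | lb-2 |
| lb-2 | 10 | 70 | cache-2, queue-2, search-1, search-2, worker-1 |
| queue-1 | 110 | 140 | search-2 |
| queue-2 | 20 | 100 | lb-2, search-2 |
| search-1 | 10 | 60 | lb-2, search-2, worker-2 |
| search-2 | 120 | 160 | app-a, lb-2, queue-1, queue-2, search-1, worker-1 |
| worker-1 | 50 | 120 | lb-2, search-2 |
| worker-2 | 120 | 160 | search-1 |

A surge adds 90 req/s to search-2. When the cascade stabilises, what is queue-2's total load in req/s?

55

Round 1 — search-2 at 210 > 160. search-2 crashes.
  search-2 sheds 210 req/s to app-a, lb-2, queue-1, queue-2, search-1, worker-1: 35 each.
    app-a: 10+35 = 45 ≤ 90
    lb-2: 10+35 = 45 ≤ 70
    queue-1: 110+35 = 145 > 140
    queue-2: 20+35 = 55 ≤ 100
    search-1: 10+35 = 45 ≤ 60
    worker-1: 50+35 = 85 ≤ 120
Round 2 — queue-1 crashes.
  queue-1 sheds 145 req/s: no online neighbours, lost.
No further crashes.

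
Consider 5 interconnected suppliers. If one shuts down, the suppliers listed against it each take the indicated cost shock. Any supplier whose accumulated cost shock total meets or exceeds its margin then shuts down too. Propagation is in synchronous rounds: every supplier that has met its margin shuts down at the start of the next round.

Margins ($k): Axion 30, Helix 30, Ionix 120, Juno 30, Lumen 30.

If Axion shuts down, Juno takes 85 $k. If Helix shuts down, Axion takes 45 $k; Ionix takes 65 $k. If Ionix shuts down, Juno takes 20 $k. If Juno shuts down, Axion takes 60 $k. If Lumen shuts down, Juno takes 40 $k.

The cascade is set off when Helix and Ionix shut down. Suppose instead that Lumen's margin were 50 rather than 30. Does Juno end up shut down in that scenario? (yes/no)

With Lumen's margin at 50:
Round 1 — Helix, Ionix shut down (initial).
  Axion: +45 → 45 ≥ 30
  Juno: +20 → 20 < 30
Round 2 — Axion shuts down.
  Juno: +85 → 105 ≥ 30
Round 3 — Juno shuts down.
No further shutdowns.

yes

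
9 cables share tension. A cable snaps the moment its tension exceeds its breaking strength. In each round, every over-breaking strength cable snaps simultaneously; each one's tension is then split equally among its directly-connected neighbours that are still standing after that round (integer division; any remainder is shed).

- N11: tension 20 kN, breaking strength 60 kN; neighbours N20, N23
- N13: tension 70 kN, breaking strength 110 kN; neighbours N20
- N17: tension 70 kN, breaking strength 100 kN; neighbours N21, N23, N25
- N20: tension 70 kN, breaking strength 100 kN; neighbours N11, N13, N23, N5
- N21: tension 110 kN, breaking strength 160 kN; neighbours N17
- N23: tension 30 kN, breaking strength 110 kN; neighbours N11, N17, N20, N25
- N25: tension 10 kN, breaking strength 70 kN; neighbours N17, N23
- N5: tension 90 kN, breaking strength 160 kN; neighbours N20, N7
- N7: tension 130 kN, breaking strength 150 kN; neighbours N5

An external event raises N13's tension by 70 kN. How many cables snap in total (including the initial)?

7

Round 1 — N13 at 140 > 110. N13 snaps.
  N13 sheds 140 kN to N20: 140 each.
    N20: 70+140 = 210 > 100
Round 2 — N20 snaps.
  N20 sheds 210 kN to N11, N23, N5: 70 each.
    N11: 20+70 = 90 > 60
    N23: 30+70 = 100 ≤ 110
    N5: 90+70 = 160 ≤ 160
Round 3 — N11 snaps.
  N11 sheds 90 kN to N23: 90 each.
    N23: 100+90 = 190 > 110
Round 4 — N23 snaps.
  N23 sheds 190 kN to N17, N25: 95 each.
    N17: 70+95 = 165 > 100
    N25: 10+95 = 105 > 70
Round 5 — N17, N25 snap.
  N17 sheds 165 kN to N21: 165 each.
    N21: 110+165 = 275 > 160
  N25 sheds 105 kN: no online neighbours, lost.
Round 6 — N21 snaps.
  N21 sheds 275 kN: no online neighbours, lost.
No further breaks.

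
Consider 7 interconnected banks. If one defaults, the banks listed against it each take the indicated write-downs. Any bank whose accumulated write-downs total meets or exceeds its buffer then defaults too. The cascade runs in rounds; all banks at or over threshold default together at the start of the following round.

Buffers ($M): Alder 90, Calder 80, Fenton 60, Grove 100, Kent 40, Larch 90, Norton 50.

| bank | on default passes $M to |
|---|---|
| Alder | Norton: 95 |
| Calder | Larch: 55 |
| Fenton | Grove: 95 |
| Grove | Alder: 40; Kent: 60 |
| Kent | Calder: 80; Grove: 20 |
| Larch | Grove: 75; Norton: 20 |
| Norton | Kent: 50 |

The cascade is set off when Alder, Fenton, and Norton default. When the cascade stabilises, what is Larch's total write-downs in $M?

Round 1 — Alder, Fenton, Norton default (initial).
  Grove: +95 → 95 < 100
  Kent: +50 → 50 ≥ 40
Round 2 — Kent defaults.
  Calder: +80 → 80 ≥ 80
  Grove: +20 → 115 ≥ 100
Round 3 — Calder, Grove default.
  Larch: +55 → 55 < 90
No further defaults.

55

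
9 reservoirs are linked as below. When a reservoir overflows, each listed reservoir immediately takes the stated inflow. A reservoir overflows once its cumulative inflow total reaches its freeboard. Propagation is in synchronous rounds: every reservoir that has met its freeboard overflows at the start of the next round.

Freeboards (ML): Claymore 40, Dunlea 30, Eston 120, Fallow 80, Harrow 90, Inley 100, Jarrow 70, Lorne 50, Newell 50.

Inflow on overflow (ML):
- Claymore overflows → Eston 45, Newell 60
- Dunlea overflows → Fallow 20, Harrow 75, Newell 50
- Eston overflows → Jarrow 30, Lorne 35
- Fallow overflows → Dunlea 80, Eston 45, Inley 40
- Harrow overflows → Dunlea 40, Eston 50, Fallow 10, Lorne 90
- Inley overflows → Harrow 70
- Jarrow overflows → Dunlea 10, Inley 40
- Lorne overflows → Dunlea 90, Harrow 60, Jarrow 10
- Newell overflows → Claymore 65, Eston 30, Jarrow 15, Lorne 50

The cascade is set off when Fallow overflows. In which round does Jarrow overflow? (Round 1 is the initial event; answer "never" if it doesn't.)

never

Round 1 — Fallow overflows (initial).
  Dunlea: +80 → 80 ≥ 30
  Eston: +45 → 45 < 120
  Inley: +40 → 40 < 100
Round 2 — Dunlea overflows.
  Harrow: +75 → 75 < 90
  Newell: +50 → 50 ≥ 50
Round 3 — Newell overflows.
  Claymore: +65 → 65 ≥ 40
  Eston: +30 → 75 < 120
  Jarrow: +15 → 15 < 70
  Lorne: +50 → 50 ≥ 50
Round 4 — Claymore, Lorne overflow.
  Eston: +45 → 120 ≥ 120
  Harrow: +60 → 135 ≥ 90
  Jarrow: +10 → 25 < 70
Round 5 — Eston, Harrow overflow.
  Jarrow: +30 → 55 < 70
No further overflows.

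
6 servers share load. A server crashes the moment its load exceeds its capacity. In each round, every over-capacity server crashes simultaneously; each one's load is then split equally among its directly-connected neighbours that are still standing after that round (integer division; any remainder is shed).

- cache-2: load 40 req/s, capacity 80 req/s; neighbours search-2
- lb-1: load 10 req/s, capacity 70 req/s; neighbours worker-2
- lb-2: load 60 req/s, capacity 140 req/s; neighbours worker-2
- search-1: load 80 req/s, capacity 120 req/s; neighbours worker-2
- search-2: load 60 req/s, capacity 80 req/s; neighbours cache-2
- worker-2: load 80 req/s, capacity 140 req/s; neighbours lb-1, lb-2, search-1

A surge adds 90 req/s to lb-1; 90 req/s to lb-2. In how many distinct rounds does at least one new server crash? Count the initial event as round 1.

3

Round 1 — lb-1 at 100 > 70; lb-2 at 150 > 140. lb-1, lb-2 crash.
  lb-1 sheds 100 req/s to worker-2: 100 each.
    worker-2: 80+100 = 180 > 140
  lb-2 sheds 150 req/s to worker-2: 150 each.
    worker-2: 180+150 = 330 > 140
Round 2 — worker-2 crashes.
  worker-2 sheds 330 req/s to search-1: 330 each.
    search-1: 80+330 = 410 > 120
Round 3 — search-1 crashes.
  search-1 sheds 410 req/s: no online neighbours, lost.
No further crashes.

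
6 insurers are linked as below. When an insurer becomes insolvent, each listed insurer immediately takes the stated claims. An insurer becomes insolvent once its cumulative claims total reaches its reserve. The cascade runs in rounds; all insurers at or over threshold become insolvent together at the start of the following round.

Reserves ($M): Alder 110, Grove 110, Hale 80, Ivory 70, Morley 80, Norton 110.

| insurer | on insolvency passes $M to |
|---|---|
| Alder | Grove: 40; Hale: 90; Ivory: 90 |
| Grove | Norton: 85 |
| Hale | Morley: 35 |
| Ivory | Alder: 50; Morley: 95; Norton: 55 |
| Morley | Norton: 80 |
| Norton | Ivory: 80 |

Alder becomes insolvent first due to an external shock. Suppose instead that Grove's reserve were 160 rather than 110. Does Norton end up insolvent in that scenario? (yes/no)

yes

With Grove's reserve at 160:
Round 1 — Alder becomes insolvent (initial).
  Grove: +40 → 40 < 160
  Hale: +90 → 90 ≥ 80
  Ivory: +90 → 90 ≥ 70
Round 2 — Hale, Ivory become insolvent.
  Morley: +35+95 → 130 ≥ 80
  Norton: +55 → 55 < 110
Round 3 — Morley becomes insolvent.
  Norton: +80 → 135 ≥ 110
Round 4 — Norton becomes insolvent.
No further insolvencies.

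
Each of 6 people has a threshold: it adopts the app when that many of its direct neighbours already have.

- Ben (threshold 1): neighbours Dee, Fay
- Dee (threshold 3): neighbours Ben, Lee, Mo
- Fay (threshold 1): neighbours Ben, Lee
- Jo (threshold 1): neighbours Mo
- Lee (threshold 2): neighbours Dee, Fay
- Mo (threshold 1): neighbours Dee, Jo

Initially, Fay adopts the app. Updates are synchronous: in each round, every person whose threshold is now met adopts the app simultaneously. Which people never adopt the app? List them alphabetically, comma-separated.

Dee, Jo, Lee, Mo

Round 1 — Fay adopts the app (initial).
Round 2 — checking thresholds:
  Ben: 1 of 2 neighbours ≥ 1, adopts the app.
  Lee: 1 of 2 neighbours < 2, holds.
Round 3 — no new adoptions; cascade stops.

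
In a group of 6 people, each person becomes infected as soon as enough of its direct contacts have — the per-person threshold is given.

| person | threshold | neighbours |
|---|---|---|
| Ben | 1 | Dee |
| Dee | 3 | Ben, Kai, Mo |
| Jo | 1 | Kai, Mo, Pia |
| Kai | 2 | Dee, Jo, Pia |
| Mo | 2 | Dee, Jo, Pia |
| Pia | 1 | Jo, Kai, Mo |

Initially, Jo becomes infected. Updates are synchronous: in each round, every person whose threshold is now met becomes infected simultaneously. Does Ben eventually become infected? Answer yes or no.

Round 1 — Jo becomes infected (initial).
Round 2 — checking thresholds:
  Kai: 1 of 3 neighbours < 2, holds.
  Mo: 1 of 3 neighbours < 2, holds.
  Pia: 1 of 3 neighbours ≥ 1, becomes infected.
Round 3 — checking thresholds:
  Kai: 2 of 3 neighbours ≥ 2, becomes infected.
  Mo: 2 of 3 neighbours ≥ 2, becomes infected.
Round 4 — no new infections; cascade stops.

no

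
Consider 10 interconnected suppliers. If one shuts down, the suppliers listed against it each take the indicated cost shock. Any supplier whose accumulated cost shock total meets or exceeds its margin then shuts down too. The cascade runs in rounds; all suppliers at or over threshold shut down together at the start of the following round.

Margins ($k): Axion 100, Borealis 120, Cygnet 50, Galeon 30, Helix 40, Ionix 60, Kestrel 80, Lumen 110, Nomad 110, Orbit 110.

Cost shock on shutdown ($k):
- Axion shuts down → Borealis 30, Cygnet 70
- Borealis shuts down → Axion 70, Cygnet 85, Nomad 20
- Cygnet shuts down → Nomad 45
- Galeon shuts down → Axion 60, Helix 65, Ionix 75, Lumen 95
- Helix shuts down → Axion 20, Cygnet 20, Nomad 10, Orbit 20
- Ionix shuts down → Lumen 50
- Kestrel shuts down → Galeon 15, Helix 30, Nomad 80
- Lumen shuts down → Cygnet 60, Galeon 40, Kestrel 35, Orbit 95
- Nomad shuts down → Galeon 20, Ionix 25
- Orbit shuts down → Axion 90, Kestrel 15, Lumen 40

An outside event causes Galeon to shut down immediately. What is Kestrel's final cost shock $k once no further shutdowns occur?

50

Round 1 — Galeon shuts down (initial).
  Axion: +60 → 60 < 100
  Helix: +65 → 65 ≥ 40
  Ionix: +75 → 75 ≥ 60
  Lumen: +95 → 95 < 110
Round 2 — Helix, Ionix shut down.
  Axion: +20 → 80 < 100
  Cygnet: +20 → 20 < 50
  Lumen: +50 → 145 ≥ 110
  Nomad: +10 → 10 < 110
  Orbit: +20 → 20 < 110
Round 3 — Lumen shuts down.
  Cygnet: +60 → 80 ≥ 50
  Kestrel: +35 → 35 < 80
  Orbit: +95 → 115 ≥ 110
Round 4 — Cygnet, Orbit shut down.
  Axion: +90 → 170 ≥ 100
  Kestrel: +15 → 50 < 80
  Nomad: +45 → 55 < 110
Round 5 — Axion shuts down.
  Borealis: +30 → 30 < 120
No further shutdowns.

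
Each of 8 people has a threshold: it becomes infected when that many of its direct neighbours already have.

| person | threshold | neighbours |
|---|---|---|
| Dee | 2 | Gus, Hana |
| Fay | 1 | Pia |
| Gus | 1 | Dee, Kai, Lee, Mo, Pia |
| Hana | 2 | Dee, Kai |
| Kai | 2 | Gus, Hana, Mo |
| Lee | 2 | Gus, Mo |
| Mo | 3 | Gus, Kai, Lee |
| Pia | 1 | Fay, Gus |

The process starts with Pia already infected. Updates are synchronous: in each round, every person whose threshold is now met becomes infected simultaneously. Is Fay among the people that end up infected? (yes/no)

Round 1 — Pia becomes infected (initial).
Round 2 — checking thresholds:
  Fay: 1 of 1 neighbours ≥ 1, becomes infected.
  Gus: 1 of 5 neighbours ≥ 1, becomes infected.
Round 3 — no new infections; cascade stops.

yes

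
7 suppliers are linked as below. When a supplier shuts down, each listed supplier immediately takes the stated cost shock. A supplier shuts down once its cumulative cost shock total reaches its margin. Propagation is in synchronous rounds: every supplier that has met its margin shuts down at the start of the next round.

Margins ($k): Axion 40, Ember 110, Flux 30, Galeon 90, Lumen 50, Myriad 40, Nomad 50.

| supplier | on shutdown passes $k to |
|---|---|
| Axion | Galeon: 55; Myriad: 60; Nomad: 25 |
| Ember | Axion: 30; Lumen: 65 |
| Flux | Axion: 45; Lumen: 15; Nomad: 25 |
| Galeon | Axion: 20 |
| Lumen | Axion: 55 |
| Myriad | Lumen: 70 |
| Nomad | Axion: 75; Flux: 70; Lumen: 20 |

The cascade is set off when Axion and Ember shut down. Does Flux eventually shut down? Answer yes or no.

Round 1 — Axion, Ember shut down (initial).
  Galeon: +55 → 55 < 90
  Lumen: +65 → 65 ≥ 50
  Myriad: +60 → 60 ≥ 40
  Nomad: +25 → 25 < 50
Round 2 — Lumen, Myriad shut down.
No further shutdowns.

no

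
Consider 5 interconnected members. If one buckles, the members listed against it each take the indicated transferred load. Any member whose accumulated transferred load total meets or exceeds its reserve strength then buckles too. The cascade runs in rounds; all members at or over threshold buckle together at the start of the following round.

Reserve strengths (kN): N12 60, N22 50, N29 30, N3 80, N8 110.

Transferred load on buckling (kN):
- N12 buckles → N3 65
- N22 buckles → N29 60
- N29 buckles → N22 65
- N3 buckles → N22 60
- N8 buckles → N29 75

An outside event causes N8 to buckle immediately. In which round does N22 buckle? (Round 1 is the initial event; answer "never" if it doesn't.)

3

Round 1 — N8 buckles (initial).
  N29: +75 → 75 ≥ 30
Round 2 — N29 buckles.
  N22: +65 → 65 ≥ 50
Round 3 — N22 buckles.
No further bucklings.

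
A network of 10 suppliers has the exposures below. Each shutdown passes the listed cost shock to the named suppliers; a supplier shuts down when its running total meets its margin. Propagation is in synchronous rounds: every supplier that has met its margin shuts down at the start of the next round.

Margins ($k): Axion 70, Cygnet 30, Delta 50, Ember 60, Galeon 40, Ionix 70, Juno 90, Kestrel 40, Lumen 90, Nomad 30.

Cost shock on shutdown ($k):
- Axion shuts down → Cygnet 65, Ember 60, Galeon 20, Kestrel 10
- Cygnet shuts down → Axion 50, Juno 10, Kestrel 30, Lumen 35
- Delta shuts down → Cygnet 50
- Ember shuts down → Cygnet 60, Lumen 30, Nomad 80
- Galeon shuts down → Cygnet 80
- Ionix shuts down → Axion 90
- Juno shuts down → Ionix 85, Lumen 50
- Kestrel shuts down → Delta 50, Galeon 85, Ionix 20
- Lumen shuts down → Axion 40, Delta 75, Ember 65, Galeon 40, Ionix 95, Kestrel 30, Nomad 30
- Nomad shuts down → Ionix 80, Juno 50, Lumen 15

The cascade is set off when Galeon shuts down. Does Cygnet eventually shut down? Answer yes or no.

yes

Round 1 — Galeon shuts down (initial).
  Cygnet: +80 → 80 ≥ 30
Round 2 — Cygnet shuts down.
  Axion: +50 → 50 < 70
  Juno: +10 → 10 < 90
  Kestrel: +30 → 30 < 40
  Lumen: +35 → 35 < 90
No further shutdowns.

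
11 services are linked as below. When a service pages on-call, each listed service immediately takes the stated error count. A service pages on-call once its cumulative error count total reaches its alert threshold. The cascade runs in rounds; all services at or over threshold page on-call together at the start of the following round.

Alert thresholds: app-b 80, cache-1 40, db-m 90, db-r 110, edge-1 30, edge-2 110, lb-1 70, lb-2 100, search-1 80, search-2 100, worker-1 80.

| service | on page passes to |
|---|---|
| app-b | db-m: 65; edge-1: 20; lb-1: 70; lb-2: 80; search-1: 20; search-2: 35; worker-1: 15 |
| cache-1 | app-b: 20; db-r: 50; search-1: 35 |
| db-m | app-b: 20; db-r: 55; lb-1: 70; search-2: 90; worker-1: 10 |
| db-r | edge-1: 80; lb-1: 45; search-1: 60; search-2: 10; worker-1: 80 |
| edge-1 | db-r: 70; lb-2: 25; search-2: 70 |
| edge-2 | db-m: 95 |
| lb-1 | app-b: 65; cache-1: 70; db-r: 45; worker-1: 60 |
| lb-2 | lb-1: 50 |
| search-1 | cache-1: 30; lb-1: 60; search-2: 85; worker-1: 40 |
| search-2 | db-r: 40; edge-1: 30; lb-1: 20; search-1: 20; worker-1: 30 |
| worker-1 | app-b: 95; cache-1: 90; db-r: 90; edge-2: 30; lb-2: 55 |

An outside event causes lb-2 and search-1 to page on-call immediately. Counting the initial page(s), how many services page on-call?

Round 1 — lb-2, search-1 page on-call (initial).
  cache-1: +30 → 30 < 40
  lb-1: +50+60 → 110 ≥ 70
  search-2: +85 → 85 < 100
  worker-1: +40 → 40 < 80
Round 2 — lb-1 pages on-call.
  app-b: +65 → 65 < 80
  cache-1: +70 → 100 ≥ 40
  db-r: +45 → 45 < 110
  worker-1: +60 → 100 ≥ 80
Round 3 — cache-1, worker-1 page on-call.
  app-b: +20+95 → 180 ≥ 80
  db-r: +50+90 → 185 ≥ 110
  edge-2: +30 → 30 < 110
Round 4 — app-b, db-r page on-call.
  db-m: +65 → 65 < 90
  edge-1: +20+80 → 100 ≥ 30
  search-2: +35+10 → 130 ≥ 100
Round 5 — edge-1, search-2 page on-call.
No further pages.

9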